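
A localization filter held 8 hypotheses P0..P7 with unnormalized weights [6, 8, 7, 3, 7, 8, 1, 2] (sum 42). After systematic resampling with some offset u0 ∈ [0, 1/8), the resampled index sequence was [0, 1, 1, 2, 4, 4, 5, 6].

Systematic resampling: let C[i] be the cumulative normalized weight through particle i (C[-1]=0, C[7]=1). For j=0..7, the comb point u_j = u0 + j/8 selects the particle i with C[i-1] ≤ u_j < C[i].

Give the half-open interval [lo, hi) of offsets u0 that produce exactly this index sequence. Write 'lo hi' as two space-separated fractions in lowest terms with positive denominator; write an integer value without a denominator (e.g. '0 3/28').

1/14 13/168

C = [1/7, 1/3, 1/2, 4/7, 31/42, 13/14, 20/21, 1]
j=0 picked index 0: u0 ∈ [0, 1/7)
j=1 picked index 1: u0 ∈ [1/56, 5/24)
j=2 picked index 1: u0 ∈ [-3/28, 1/12)
j=3 picked index 2: u0 ∈ [-1/24, 1/8)
j=4 picked index 4: u0 ∈ [1/14, 5/21)
j=5 picked index 4: u0 ∈ [-3/56, 19/168)
j=6 picked index 5: u0 ∈ [-1/84, 5/28)
j=7 picked index 6: u0 ∈ [3/56, 13/168)
intersection: [1/14, 13/168)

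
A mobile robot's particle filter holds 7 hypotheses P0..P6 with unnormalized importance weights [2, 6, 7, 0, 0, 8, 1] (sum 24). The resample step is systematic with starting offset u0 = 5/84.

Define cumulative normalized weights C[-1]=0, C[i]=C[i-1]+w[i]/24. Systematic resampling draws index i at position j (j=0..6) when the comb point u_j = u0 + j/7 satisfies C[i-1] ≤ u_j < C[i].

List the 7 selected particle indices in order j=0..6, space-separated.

0 1 2 2 5 5 5

C = [1/12, 1/3, 5/8, 5/8, 5/8, 23/24, 1]
j=0: u_0=5/84 ∈ [0, 1/12) → index 0
j=1: u_1=17/84 ∈ [1/12, 1/3) → index 1
j=2: u_2=29/84 ∈ [1/3, 5/8) → index 2
j=3: u_3=41/84 ∈ [1/3, 5/8) → index 2
j=4: u_4=53/84 ∈ [5/8, 23/24) → index 5
j=5: u_5=65/84 ∈ [5/8, 23/24) → index 5
j=6: u_6=11/12 ∈ [5/8, 23/24) → index 5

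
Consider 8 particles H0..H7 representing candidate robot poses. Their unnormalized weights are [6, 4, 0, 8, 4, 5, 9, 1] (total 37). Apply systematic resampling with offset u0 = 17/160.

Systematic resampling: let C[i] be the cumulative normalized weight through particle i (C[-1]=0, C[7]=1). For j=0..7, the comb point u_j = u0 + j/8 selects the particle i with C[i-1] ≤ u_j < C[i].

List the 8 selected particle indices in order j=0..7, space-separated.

0 1 3 3 5 6 6 7

C = [6/37, 10/37, 10/37, 18/37, 22/37, 27/37, 36/37, 1]
j=0: u_0=17/160 ∈ [0, 6/37) → index 0
j=1: u_1=37/160 ∈ [6/37, 10/37) → index 1
j=2: u_2=57/160 ∈ [10/37, 18/37) → index 3
j=3: u_3=77/160 ∈ [10/37, 18/37) → index 3
j=4: u_4=97/160 ∈ [22/37, 27/37) → index 5
j=5: u_5=117/160 ∈ [27/37, 36/37) → index 6
j=6: u_6=137/160 ∈ [27/37, 36/37) → index 6
j=7: u_7=157/160 ∈ [36/37, 1) → index 7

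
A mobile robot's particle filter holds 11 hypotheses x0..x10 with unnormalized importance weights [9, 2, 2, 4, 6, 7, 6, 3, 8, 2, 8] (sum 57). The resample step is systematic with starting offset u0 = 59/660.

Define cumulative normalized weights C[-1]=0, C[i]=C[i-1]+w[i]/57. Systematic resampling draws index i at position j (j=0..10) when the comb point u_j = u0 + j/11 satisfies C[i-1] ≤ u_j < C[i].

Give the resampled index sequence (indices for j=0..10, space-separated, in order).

0 1 3 4 5 6 7 8 8 10 10

C = [3/19, 11/57, 13/57, 17/57, 23/57, 10/19, 12/19, 13/19, 47/57, 49/57, 1]
j=0: u_0=59/660 ∈ [0, 3/19) → index 0
j=1: u_1=119/660 ∈ [3/19, 11/57) → index 1
j=2: u_2=179/660 ∈ [13/57, 17/57) → index 3
j=3: u_3=239/660 ∈ [17/57, 23/57) → index 4
j=4: u_4=299/660 ∈ [23/57, 10/19) → index 5
j=5: u_5=359/660 ∈ [10/19, 12/19) → index 6
j=6: u_6=419/660 ∈ [12/19, 13/19) → index 7
j=7: u_7=479/660 ∈ [13/19, 47/57) → index 8
j=8: u_8=49/60 ∈ [13/19, 47/57) → index 8
j=9: u_9=599/660 ∈ [49/57, 1) → index 10
j=10: u_10=659/660 ∈ [49/57, 1) → index 10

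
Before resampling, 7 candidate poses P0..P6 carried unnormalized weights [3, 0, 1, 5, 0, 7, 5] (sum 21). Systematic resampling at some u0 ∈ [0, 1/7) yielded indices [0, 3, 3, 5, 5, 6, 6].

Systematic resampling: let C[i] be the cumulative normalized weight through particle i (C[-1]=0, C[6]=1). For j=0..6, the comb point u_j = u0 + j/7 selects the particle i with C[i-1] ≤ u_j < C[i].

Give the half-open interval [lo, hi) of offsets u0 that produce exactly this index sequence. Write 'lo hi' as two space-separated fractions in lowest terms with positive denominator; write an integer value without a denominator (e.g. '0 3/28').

1/21 1/7

C = [1/7, 1/7, 4/21, 3/7, 3/7, 16/21, 1]
j=0 picked index 0: u0 ∈ [0, 1/7)
j=1 picked index 3: u0 ∈ [1/21, 2/7)
j=2 picked index 3: u0 ∈ [-2/21, 1/7)
j=3 picked index 5: u0 ∈ [0, 1/3)
j=4 picked index 5: u0 ∈ [-1/7, 4/21)
j=5 picked index 6: u0 ∈ [1/21, 2/7)
j=6 picked index 6: u0 ∈ [-2/21, 1/7)
intersection: [1/21, 1/7)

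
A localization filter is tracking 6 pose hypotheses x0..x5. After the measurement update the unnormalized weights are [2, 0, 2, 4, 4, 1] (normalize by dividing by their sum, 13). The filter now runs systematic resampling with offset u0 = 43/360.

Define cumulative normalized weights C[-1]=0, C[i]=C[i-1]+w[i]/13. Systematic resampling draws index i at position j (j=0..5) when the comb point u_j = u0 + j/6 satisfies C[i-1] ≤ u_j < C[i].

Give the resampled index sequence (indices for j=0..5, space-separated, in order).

C = [2/13, 2/13, 4/13, 8/13, 12/13, 1]
j=0: u_0=43/360 ∈ [0, 2/13) → index 0
j=1: u_1=103/360 ∈ [2/13, 4/13) → index 2
j=2: u_2=163/360 ∈ [4/13, 8/13) → index 3
j=3: u_3=223/360 ∈ [8/13, 12/13) → index 4
j=4: u_4=283/360 ∈ [8/13, 12/13) → index 4
j=5: u_5=343/360 ∈ [12/13, 1) → index 5

0 2 3 4 4 5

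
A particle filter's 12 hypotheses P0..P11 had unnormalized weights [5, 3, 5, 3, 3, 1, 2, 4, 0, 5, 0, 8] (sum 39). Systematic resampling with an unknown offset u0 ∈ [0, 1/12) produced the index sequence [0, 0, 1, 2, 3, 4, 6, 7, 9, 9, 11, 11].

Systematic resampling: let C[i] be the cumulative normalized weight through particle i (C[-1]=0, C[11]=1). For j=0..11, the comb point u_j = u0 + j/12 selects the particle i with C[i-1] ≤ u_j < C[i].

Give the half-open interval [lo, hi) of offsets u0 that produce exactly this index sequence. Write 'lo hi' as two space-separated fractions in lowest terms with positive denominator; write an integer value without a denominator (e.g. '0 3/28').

C = [5/39, 8/39, 1/3, 16/39, 19/39, 20/39, 22/39, 2/3, 2/3, 31/39, 31/39, 1]
j=0 picked index 0: u0 ∈ [0, 5/39)
j=1 picked index 0: u0 ∈ [-1/12, 7/156)
j=2 picked index 1: u0 ∈ [-1/26, 1/26)
j=3 picked index 2: u0 ∈ [-7/156, 1/12)
j=4 picked index 3: u0 ∈ [0, 1/13)
j=5 picked index 4: u0 ∈ [-1/156, 11/156)
j=6 picked index 6: u0 ∈ [1/78, 5/78)
j=7 picked index 7: u0 ∈ [-1/52, 1/12)
j=8 picked index 9: u0 ∈ [0, 5/39)
j=9 picked index 9: u0 ∈ [-1/12, 7/156)
j=10 picked index 11: u0 ∈ [-1/26, 1/6)
j=11 picked index 11: u0 ∈ [-19/156, 1/12)
intersection: [1/78, 1/26)

1/78 1/26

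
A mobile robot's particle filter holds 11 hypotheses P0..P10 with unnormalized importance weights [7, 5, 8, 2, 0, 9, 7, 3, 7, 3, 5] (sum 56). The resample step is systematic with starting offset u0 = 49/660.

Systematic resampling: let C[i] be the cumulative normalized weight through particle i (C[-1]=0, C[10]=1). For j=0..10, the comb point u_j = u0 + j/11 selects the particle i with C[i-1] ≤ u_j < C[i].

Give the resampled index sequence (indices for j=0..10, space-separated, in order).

C = [1/8, 3/14, 5/14, 11/28, 11/28, 31/56, 19/28, 41/56, 6/7, 51/56, 1]
j=0: u_0=49/660 ∈ [0, 1/8) → index 0
j=1: u_1=109/660 ∈ [1/8, 3/14) → index 1
j=2: u_2=169/660 ∈ [3/14, 5/14) → index 2
j=3: u_3=229/660 ∈ [3/14, 5/14) → index 2
j=4: u_4=289/660 ∈ [11/28, 31/56) → index 5
j=5: u_5=349/660 ∈ [11/28, 31/56) → index 5
j=6: u_6=409/660 ∈ [31/56, 19/28) → index 6
j=7: u_7=469/660 ∈ [19/28, 41/56) → index 7
j=8: u_8=529/660 ∈ [41/56, 6/7) → index 8
j=9: u_9=589/660 ∈ [6/7, 51/56) → index 9
j=10: u_10=59/60 ∈ [51/56, 1) → index 10

0 1 2 2 5 5 6 7 8 9 10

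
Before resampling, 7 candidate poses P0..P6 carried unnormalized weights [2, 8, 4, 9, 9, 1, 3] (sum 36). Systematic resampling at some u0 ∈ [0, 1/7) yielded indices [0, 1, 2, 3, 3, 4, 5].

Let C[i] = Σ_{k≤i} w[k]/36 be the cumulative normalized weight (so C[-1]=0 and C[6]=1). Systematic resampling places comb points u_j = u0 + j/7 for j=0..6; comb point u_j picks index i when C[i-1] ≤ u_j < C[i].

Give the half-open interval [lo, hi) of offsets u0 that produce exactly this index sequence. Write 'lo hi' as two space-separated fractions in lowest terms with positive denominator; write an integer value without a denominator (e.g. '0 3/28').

C = [1/18, 5/18, 7/18, 23/36, 8/9, 11/12, 1]
j=0 picked index 0: u0 ∈ [0, 1/18)
j=1 picked index 1: u0 ∈ [-11/126, 17/126)
j=2 picked index 2: u0 ∈ [-1/126, 13/126)
j=3 picked index 3: u0 ∈ [-5/126, 53/252)
j=4 picked index 3: u0 ∈ [-23/126, 17/252)
j=5 picked index 4: u0 ∈ [-19/252, 11/63)
j=6 picked index 5: u0 ∈ [2/63, 5/84)
intersection: [2/63, 1/18)

2/63 1/18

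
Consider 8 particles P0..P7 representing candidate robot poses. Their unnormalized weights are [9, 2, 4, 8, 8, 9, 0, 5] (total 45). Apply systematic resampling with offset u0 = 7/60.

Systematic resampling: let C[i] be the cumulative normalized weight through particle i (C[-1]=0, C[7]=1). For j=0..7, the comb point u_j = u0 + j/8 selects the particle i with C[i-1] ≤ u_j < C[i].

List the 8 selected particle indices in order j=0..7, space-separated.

C = [1/5, 11/45, 1/3, 23/45, 31/45, 8/9, 8/9, 1]
j=0: u_0=7/60 ∈ [0, 1/5) → index 0
j=1: u_1=29/120 ∈ [1/5, 11/45) → index 1
j=2: u_2=11/30 ∈ [1/3, 23/45) → index 3
j=3: u_3=59/120 ∈ [1/3, 23/45) → index 3
j=4: u_4=37/60 ∈ [23/45, 31/45) → index 4
j=5: u_5=89/120 ∈ [31/45, 8/9) → index 5
j=6: u_6=13/15 ∈ [31/45, 8/9) → index 5
j=7: u_7=119/120 ∈ [8/9, 1) → index 7

0 1 3 3 4 5 5 7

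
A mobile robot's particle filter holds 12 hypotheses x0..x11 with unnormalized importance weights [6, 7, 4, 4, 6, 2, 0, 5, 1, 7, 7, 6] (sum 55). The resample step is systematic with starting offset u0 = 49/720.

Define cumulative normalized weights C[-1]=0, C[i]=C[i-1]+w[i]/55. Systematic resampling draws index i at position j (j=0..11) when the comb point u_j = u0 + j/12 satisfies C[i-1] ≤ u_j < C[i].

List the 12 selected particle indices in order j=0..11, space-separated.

C = [6/55, 13/55, 17/55, 21/55, 27/55, 29/55, 29/55, 34/55, 7/11, 42/55, 49/55, 1]
j=0: u_0=49/720 ∈ [0, 6/55) → index 0
j=1: u_1=109/720 ∈ [6/55, 13/55) → index 1
j=2: u_2=169/720 ∈ [6/55, 13/55) → index 1
j=3: u_3=229/720 ∈ [17/55, 21/55) → index 3
j=4: u_4=289/720 ∈ [21/55, 27/55) → index 4
j=5: u_5=349/720 ∈ [21/55, 27/55) → index 4
j=6: u_6=409/720 ∈ [29/55, 34/55) → index 7
j=7: u_7=469/720 ∈ [7/11, 42/55) → index 9
j=8: u_8=529/720 ∈ [7/11, 42/55) → index 9
j=9: u_9=589/720 ∈ [42/55, 49/55) → index 10
j=10: u_10=649/720 ∈ [49/55, 1) → index 11
j=11: u_11=709/720 ∈ [49/55, 1) → index 11

0 1 1 3 4 4 7 9 9 10 11 11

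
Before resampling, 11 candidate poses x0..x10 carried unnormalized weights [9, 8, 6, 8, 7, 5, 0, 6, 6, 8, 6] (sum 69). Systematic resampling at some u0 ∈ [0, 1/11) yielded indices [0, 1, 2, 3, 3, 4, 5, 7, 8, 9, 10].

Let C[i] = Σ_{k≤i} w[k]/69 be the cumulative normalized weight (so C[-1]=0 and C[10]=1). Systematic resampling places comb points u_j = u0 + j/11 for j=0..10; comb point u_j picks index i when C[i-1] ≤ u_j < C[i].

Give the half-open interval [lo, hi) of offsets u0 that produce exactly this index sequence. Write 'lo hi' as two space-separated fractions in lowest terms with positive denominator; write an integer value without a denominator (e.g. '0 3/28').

49/759 53/759

C = [3/23, 17/69, 1/3, 31/69, 38/69, 43/69, 43/69, 49/69, 55/69, 21/23, 1]
j=0 picked index 0: u0 ∈ [0, 3/23)
j=1 picked index 1: u0 ∈ [10/253, 118/759)
j=2 picked index 2: u0 ∈ [49/759, 5/33)
j=3 picked index 3: u0 ∈ [2/33, 134/759)
j=4 picked index 3: u0 ∈ [-1/33, 65/759)
j=5 picked index 4: u0 ∈ [-4/759, 73/759)
j=6 picked index 5: u0 ∈ [4/759, 59/759)
j=7 picked index 7: u0 ∈ [-10/759, 56/759)
j=8 picked index 8: u0 ∈ [-13/759, 53/759)
j=9 picked index 9: u0 ∈ [-16/759, 24/253)
j=10 picked index 10: u0 ∈ [1/253, 1/11)
intersection: [49/759, 53/759)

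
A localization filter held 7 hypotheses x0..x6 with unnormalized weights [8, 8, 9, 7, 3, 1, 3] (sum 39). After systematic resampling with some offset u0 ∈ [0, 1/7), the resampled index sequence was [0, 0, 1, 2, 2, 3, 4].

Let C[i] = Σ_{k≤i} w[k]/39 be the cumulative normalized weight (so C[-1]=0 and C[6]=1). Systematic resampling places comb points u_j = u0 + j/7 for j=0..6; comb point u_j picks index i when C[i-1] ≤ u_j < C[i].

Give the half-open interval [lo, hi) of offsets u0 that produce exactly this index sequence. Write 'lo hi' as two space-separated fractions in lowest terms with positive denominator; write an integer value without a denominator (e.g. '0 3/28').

C = [8/39, 16/39, 25/39, 32/39, 35/39, 12/13, 1]
j=0 picked index 0: u0 ∈ [0, 8/39)
j=1 picked index 0: u0 ∈ [-1/7, 17/273)
j=2 picked index 1: u0 ∈ [-22/273, 34/273)
j=3 picked index 2: u0 ∈ [-5/273, 58/273)
j=4 picked index 2: u0 ∈ [-44/273, 19/273)
j=5 picked index 3: u0 ∈ [-20/273, 29/273)
j=6 picked index 4: u0 ∈ [-10/273, 11/273)
intersection: [0, 11/273)

0 11/273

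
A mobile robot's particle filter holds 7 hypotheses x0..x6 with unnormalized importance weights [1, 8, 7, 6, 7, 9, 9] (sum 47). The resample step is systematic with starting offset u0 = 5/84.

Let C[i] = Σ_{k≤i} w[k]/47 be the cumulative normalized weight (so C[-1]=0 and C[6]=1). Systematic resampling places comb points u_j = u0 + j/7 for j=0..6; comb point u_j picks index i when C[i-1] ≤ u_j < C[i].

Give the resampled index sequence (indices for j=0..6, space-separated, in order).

1 2 3 4 5 5 6

C = [1/47, 9/47, 16/47, 22/47, 29/47, 38/47, 1]
j=0: u_0=5/84 ∈ [1/47, 9/47) → index 1
j=1: u_1=17/84 ∈ [9/47, 16/47) → index 2
j=2: u_2=29/84 ∈ [16/47, 22/47) → index 3
j=3: u_3=41/84 ∈ [22/47, 29/47) → index 4
j=4: u_4=53/84 ∈ [29/47, 38/47) → index 5
j=5: u_5=65/84 ∈ [29/47, 38/47) → index 5
j=6: u_6=11/12 ∈ [38/47, 1) → index 6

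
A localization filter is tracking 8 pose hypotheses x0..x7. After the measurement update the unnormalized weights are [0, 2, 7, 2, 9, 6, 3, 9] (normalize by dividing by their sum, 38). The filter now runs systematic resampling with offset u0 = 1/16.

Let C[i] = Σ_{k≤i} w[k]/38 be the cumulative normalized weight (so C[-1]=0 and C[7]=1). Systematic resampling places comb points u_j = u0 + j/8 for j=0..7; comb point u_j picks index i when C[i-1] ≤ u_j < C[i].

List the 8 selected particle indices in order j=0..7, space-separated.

C = [0, 1/19, 9/38, 11/38, 10/19, 13/19, 29/38, 1]
j=0: u_0=1/16 ∈ [1/19, 9/38) → index 2
j=1: u_1=3/16 ∈ [1/19, 9/38) → index 2
j=2: u_2=5/16 ∈ [11/38, 10/19) → index 4
j=3: u_3=7/16 ∈ [11/38, 10/19) → index 4
j=4: u_4=9/16 ∈ [10/19, 13/19) → index 5
j=5: u_5=11/16 ∈ [13/19, 29/38) → index 6
j=6: u_6=13/16 ∈ [29/38, 1) → index 7
j=7: u_7=15/16 ∈ [29/38, 1) → index 7

2 2 4 4 5 6 7 7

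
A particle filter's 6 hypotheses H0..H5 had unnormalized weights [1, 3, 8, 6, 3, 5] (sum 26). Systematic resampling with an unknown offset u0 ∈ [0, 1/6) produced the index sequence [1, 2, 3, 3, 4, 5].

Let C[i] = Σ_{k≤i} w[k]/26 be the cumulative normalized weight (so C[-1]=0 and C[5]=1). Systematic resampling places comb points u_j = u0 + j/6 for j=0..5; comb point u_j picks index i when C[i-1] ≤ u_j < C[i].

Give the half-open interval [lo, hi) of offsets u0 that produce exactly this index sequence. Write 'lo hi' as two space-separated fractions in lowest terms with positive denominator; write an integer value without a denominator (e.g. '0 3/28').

5/39 11/78

C = [1/26, 2/13, 6/13, 9/13, 21/26, 1]
j=0 picked index 1: u0 ∈ [1/26, 2/13)
j=1 picked index 2: u0 ∈ [-1/78, 23/78)
j=2 picked index 3: u0 ∈ [5/39, 14/39)
j=3 picked index 3: u0 ∈ [-1/26, 5/26)
j=4 picked index 4: u0 ∈ [1/39, 11/78)
j=5 picked index 5: u0 ∈ [-1/39, 1/6)
intersection: [5/39, 11/78)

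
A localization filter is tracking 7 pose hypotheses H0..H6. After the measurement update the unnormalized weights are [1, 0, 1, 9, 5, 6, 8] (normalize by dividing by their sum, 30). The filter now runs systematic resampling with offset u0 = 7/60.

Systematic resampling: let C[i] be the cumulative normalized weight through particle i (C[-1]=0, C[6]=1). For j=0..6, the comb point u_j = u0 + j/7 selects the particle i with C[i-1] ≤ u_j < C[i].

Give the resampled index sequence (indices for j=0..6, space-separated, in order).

C = [1/30, 1/30, 1/15, 11/30, 8/15, 11/15, 1]
j=0: u_0=7/60 ∈ [1/15, 11/30) → index 3
j=1: u_1=109/420 ∈ [1/15, 11/30) → index 3
j=2: u_2=169/420 ∈ [11/30, 8/15) → index 4
j=3: u_3=229/420 ∈ [8/15, 11/15) → index 5
j=4: u_4=289/420 ∈ [8/15, 11/15) → index 5
j=5: u_5=349/420 ∈ [11/15, 1) → index 6
j=6: u_6=409/420 ∈ [11/15, 1) → index 6

3 3 4 5 5 6 6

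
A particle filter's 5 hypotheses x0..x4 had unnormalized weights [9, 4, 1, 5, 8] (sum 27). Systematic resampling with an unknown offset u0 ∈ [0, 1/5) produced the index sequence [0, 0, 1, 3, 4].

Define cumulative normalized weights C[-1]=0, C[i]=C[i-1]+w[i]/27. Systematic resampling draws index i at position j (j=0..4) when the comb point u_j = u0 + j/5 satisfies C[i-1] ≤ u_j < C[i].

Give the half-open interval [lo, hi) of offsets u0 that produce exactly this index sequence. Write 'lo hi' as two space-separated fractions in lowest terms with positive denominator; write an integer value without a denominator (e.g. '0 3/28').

0 11/135

C = [1/3, 13/27, 14/27, 19/27, 1]
j=0 picked index 0: u0 ∈ [0, 1/3)
j=1 picked index 0: u0 ∈ [-1/5, 2/15)
j=2 picked index 1: u0 ∈ [-1/15, 11/135)
j=3 picked index 3: u0 ∈ [-11/135, 14/135)
j=4 picked index 4: u0 ∈ [-13/135, 1/5)
intersection: [0, 11/135)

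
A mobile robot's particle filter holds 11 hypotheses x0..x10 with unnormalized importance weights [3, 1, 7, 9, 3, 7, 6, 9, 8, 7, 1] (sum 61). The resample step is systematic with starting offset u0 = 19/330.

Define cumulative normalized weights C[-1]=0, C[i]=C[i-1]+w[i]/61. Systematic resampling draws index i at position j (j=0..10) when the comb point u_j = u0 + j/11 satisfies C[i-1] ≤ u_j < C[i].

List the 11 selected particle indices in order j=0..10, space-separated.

C = [3/61, 4/61, 11/61, 20/61, 23/61, 30/61, 36/61, 45/61, 53/61, 60/61, 1]
j=0: u_0=19/330 ∈ [3/61, 4/61) → index 1
j=1: u_1=49/330 ∈ [4/61, 11/61) → index 2
j=2: u_2=79/330 ∈ [11/61, 20/61) → index 3
j=3: u_3=109/330 ∈ [20/61, 23/61) → index 4
j=4: u_4=139/330 ∈ [23/61, 30/61) → index 5
j=5: u_5=169/330 ∈ [30/61, 36/61) → index 6
j=6: u_6=199/330 ∈ [36/61, 45/61) → index 7
j=7: u_7=229/330 ∈ [36/61, 45/61) → index 7
j=8: u_8=259/330 ∈ [45/61, 53/61) → index 8
j=9: u_9=289/330 ∈ [53/61, 60/61) → index 9
j=10: u_10=29/30 ∈ [53/61, 60/61) → index 9

1 2 3 4 5 6 7 7 8 9 9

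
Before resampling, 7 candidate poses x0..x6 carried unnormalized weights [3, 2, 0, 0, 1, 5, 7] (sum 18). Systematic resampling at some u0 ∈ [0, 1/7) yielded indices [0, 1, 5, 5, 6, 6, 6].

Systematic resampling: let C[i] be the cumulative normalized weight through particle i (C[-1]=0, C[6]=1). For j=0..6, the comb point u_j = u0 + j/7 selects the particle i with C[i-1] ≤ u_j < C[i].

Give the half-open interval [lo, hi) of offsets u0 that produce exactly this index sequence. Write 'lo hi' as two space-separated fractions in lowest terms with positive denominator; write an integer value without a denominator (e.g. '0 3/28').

1/21 17/126

C = [1/6, 5/18, 5/18, 5/18, 1/3, 11/18, 1]
j=0 picked index 0: u0 ∈ [0, 1/6)
j=1 picked index 1: u0 ∈ [1/42, 17/126)
j=2 picked index 5: u0 ∈ [1/21, 41/126)
j=3 picked index 5: u0 ∈ [-2/21, 23/126)
j=4 picked index 6: u0 ∈ [5/126, 3/7)
j=5 picked index 6: u0 ∈ [-13/126, 2/7)
j=6 picked index 6: u0 ∈ [-31/126, 1/7)
intersection: [1/21, 17/126)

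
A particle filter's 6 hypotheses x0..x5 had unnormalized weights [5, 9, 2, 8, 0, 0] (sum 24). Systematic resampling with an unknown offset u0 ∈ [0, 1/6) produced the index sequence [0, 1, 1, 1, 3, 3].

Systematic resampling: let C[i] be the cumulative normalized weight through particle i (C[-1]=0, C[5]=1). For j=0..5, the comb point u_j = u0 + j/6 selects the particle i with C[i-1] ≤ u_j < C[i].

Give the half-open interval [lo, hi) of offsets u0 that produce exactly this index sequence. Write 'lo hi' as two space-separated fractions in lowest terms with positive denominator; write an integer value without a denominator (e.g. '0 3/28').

C = [5/24, 7/12, 2/3, 1, 1, 1]
j=0 picked index 0: u0 ∈ [0, 5/24)
j=1 picked index 1: u0 ∈ [1/24, 5/12)
j=2 picked index 1: u0 ∈ [-1/8, 1/4)
j=3 picked index 1: u0 ∈ [-7/24, 1/12)
j=4 picked index 3: u0 ∈ [0, 1/3)
j=5 picked index 3: u0 ∈ [-1/6, 1/6)
intersection: [1/24, 1/12)

1/24 1/12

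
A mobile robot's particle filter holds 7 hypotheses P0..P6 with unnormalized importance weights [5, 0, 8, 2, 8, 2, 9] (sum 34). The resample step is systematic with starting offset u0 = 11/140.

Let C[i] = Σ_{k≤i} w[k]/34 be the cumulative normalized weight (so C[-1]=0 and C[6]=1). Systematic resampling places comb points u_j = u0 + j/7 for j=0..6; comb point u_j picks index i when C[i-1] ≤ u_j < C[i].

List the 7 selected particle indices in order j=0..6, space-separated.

C = [5/34, 5/34, 13/34, 15/34, 23/34, 25/34, 1]
j=0: u_0=11/140 ∈ [0, 5/34) → index 0
j=1: u_1=31/140 ∈ [5/34, 13/34) → index 2
j=2: u_2=51/140 ∈ [5/34, 13/34) → index 2
j=3: u_3=71/140 ∈ [15/34, 23/34) → index 4
j=4: u_4=13/20 ∈ [15/34, 23/34) → index 4
j=5: u_5=111/140 ∈ [25/34, 1) → index 6
j=6: u_6=131/140 ∈ [25/34, 1) → index 6

0 2 2 4 4 6 6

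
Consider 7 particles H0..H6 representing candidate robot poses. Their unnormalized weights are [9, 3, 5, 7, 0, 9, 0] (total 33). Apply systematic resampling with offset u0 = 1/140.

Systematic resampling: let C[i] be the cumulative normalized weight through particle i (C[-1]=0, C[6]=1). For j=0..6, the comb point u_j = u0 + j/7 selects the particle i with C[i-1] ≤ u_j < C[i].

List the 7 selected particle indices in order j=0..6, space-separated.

C = [3/11, 4/11, 17/33, 8/11, 8/11, 1, 1]
j=0: u_0=1/140 ∈ [0, 3/11) → index 0
j=1: u_1=3/20 ∈ [0, 3/11) → index 0
j=2: u_2=41/140 ∈ [3/11, 4/11) → index 1
j=3: u_3=61/140 ∈ [4/11, 17/33) → index 2
j=4: u_4=81/140 ∈ [17/33, 8/11) → index 3
j=5: u_5=101/140 ∈ [17/33, 8/11) → index 3
j=6: u_6=121/140 ∈ [8/11, 1) → index 5

0 0 1 2 3 3 5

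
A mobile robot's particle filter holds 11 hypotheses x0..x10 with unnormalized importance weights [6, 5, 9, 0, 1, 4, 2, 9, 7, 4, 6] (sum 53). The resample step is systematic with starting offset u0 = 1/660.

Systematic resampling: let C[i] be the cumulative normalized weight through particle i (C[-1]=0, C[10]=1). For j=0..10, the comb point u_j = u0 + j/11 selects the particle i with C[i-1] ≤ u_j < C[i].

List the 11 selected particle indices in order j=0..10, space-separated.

0 0 1 2 2 5 7 7 8 9 10

C = [6/53, 11/53, 20/53, 20/53, 21/53, 25/53, 27/53, 36/53, 43/53, 47/53, 1]
j=0: u_0=1/660 ∈ [0, 6/53) → index 0
j=1: u_1=61/660 ∈ [0, 6/53) → index 0
j=2: u_2=11/60 ∈ [6/53, 11/53) → index 1
j=3: u_3=181/660 ∈ [11/53, 20/53) → index 2
j=4: u_4=241/660 ∈ [11/53, 20/53) → index 2
j=5: u_5=301/660 ∈ [21/53, 25/53) → index 5
j=6: u_6=361/660 ∈ [27/53, 36/53) → index 7
j=7: u_7=421/660 ∈ [27/53, 36/53) → index 7
j=8: u_8=481/660 ∈ [36/53, 43/53) → index 8
j=9: u_9=541/660 ∈ [43/53, 47/53) → index 9
j=10: u_10=601/660 ∈ [47/53, 1) → index 10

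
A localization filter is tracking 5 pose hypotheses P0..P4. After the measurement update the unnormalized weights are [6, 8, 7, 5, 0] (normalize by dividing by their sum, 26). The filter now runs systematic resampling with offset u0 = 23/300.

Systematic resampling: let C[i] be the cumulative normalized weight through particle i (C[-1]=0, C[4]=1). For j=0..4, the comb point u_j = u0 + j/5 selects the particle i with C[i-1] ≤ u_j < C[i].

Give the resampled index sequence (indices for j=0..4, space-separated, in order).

C = [3/13, 7/13, 21/26, 1, 1]
j=0: u_0=23/300 ∈ [0, 3/13) → index 0
j=1: u_1=83/300 ∈ [3/13, 7/13) → index 1
j=2: u_2=143/300 ∈ [3/13, 7/13) → index 1
j=3: u_3=203/300 ∈ [7/13, 21/26) → index 2
j=4: u_4=263/300 ∈ [21/26, 1) → index 3

0 1 1 2 3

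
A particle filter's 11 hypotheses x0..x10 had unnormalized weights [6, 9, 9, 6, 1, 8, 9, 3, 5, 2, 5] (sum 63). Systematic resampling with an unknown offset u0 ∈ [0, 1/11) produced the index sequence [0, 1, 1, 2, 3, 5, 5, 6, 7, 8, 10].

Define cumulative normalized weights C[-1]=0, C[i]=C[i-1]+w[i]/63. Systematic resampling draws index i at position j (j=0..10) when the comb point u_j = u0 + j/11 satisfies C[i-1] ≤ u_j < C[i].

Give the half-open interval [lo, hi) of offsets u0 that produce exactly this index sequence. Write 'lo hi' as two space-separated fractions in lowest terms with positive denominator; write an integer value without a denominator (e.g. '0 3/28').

C = [2/21, 5/21, 8/21, 10/21, 31/63, 13/21, 16/21, 17/21, 8/9, 58/63, 1]
j=0 picked index 0: u0 ∈ [0, 2/21)
j=1 picked index 1: u0 ∈ [1/231, 34/231)
j=2 picked index 1: u0 ∈ [-20/231, 13/231)
j=3 picked index 2: u0 ∈ [-8/231, 25/231)
j=4 picked index 3: u0 ∈ [4/231, 26/231)
j=5 picked index 5: u0 ∈ [26/693, 38/231)
j=6 picked index 5: u0 ∈ [-37/693, 17/231)
j=7 picked index 6: u0 ∈ [-4/231, 29/231)
j=8 picked index 7: u0 ∈ [8/231, 19/231)
j=9 picked index 8: u0 ∈ [-2/231, 7/99)
j=10 picked index 10: u0 ∈ [8/693, 1/11)
intersection: [26/693, 13/231)

26/693 13/231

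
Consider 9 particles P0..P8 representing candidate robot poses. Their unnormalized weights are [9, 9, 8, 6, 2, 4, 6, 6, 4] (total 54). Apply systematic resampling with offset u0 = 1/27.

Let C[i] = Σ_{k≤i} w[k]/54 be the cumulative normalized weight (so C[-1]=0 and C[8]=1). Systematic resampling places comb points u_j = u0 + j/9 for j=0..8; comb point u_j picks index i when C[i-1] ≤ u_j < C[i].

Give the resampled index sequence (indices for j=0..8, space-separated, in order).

C = [1/6, 1/3, 13/27, 16/27, 17/27, 19/27, 22/27, 25/27, 1]
j=0: u_0=1/27 ∈ [0, 1/6) → index 0
j=1: u_1=4/27 ∈ [0, 1/6) → index 0
j=2: u_2=7/27 ∈ [1/6, 1/3) → index 1
j=3: u_3=10/27 ∈ [1/3, 13/27) → index 2
j=4: u_4=13/27 ∈ [13/27, 16/27) → index 3
j=5: u_5=16/27 ∈ [16/27, 17/27) → index 4
j=6: u_6=19/27 ∈ [19/27, 22/27) → index 6
j=7: u_7=22/27 ∈ [22/27, 25/27) → index 7
j=8: u_8=25/27 ∈ [25/27, 1) → index 8

0 0 1 2 3 4 6 7 8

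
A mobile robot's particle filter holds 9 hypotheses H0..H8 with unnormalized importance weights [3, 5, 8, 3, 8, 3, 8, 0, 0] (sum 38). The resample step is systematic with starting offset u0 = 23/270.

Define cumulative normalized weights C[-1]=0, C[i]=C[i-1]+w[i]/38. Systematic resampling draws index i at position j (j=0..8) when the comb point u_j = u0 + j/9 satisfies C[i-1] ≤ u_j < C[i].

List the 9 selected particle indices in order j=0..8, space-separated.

1 1 2 2 4 4 5 6 6

C = [3/38, 4/19, 8/19, 1/2, 27/38, 15/19, 1, 1, 1]
j=0: u_0=23/270 ∈ [3/38, 4/19) → index 1
j=1: u_1=53/270 ∈ [3/38, 4/19) → index 1
j=2: u_2=83/270 ∈ [4/19, 8/19) → index 2
j=3: u_3=113/270 ∈ [4/19, 8/19) → index 2
j=4: u_4=143/270 ∈ [1/2, 27/38) → index 4
j=5: u_5=173/270 ∈ [1/2, 27/38) → index 4
j=6: u_6=203/270 ∈ [27/38, 15/19) → index 5
j=7: u_7=233/270 ∈ [15/19, 1) → index 6
j=8: u_8=263/270 ∈ [15/19, 1) → index 6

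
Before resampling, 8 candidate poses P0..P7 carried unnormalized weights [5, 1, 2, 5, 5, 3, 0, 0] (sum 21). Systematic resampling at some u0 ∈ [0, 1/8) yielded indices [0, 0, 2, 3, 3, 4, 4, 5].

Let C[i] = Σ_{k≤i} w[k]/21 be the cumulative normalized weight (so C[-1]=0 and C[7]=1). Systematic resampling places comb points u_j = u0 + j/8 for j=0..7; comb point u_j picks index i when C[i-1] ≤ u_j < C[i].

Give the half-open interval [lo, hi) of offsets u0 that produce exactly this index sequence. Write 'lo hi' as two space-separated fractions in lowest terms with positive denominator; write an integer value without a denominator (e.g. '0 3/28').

1/28 3/28

C = [5/21, 2/7, 8/21, 13/21, 6/7, 1, 1, 1]
j=0 picked index 0: u0 ∈ [0, 5/21)
j=1 picked index 0: u0 ∈ [-1/8, 19/168)
j=2 picked index 2: u0 ∈ [1/28, 11/84)
j=3 picked index 3: u0 ∈ [1/168, 41/168)
j=4 picked index 3: u0 ∈ [-5/42, 5/42)
j=5 picked index 4: u0 ∈ [-1/168, 13/56)
j=6 picked index 4: u0 ∈ [-11/84, 3/28)
j=7 picked index 5: u0 ∈ [-1/56, 1/8)
intersection: [1/28, 3/28)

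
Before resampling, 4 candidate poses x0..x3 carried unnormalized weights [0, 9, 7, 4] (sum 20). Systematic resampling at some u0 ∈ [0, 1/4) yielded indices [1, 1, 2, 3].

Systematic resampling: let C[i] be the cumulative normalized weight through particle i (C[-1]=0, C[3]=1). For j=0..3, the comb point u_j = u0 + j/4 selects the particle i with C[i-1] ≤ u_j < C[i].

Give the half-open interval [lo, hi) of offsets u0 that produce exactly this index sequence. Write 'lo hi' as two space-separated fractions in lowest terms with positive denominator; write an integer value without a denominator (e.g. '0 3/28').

C = [0, 9/20, 4/5, 1]
j=0 picked index 1: u0 ∈ [0, 9/20)
j=1 picked index 1: u0 ∈ [-1/4, 1/5)
j=2 picked index 2: u0 ∈ [-1/20, 3/10)
j=3 picked index 3: u0 ∈ [1/20, 1/4)
intersection: [1/20, 1/5)

1/20 1/5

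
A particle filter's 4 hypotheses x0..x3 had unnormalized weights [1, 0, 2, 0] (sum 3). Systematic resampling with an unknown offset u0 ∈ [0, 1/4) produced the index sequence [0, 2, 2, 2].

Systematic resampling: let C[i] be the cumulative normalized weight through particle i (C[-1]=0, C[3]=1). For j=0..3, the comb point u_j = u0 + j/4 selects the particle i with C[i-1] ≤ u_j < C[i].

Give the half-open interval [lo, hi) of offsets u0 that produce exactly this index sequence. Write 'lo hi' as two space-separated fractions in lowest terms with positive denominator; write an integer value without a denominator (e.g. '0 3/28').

1/12 1/4

C = [1/3, 1/3, 1, 1]
j=0 picked index 0: u0 ∈ [0, 1/3)
j=1 picked index 2: u0 ∈ [1/12, 3/4)
j=2 picked index 2: u0 ∈ [-1/6, 1/2)
j=3 picked index 2: u0 ∈ [-5/12, 1/4)
intersection: [1/12, 1/4)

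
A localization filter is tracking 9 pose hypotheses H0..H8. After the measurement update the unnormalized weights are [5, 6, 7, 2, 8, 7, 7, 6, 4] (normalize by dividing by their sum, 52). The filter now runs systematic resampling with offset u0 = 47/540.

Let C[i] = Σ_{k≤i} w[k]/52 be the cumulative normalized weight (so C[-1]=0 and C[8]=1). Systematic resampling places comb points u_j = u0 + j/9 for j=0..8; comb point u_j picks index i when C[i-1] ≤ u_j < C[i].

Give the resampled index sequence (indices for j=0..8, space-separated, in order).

C = [5/52, 11/52, 9/26, 5/13, 7/13, 35/52, 21/26, 12/13, 1]
j=0: u_0=47/540 ∈ [0, 5/52) → index 0
j=1: u_1=107/540 ∈ [5/52, 11/52) → index 1
j=2: u_2=167/540 ∈ [11/52, 9/26) → index 2
j=3: u_3=227/540 ∈ [5/13, 7/13) → index 4
j=4: u_4=287/540 ∈ [5/13, 7/13) → index 4
j=5: u_5=347/540 ∈ [7/13, 35/52) → index 5
j=6: u_6=407/540 ∈ [35/52, 21/26) → index 6
j=7: u_7=467/540 ∈ [21/26, 12/13) → index 7
j=8: u_8=527/540 ∈ [12/13, 1) → index 8

0 1 2 4 4 5 6 7 8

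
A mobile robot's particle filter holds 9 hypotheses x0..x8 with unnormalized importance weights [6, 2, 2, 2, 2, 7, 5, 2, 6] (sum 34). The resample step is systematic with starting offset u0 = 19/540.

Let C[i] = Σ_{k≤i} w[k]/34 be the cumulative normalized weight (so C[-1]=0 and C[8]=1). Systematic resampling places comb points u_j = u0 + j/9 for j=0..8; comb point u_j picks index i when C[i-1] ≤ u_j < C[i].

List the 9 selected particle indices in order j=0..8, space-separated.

0 0 2 4 5 5 6 7 8

C = [3/17, 4/17, 5/17, 6/17, 7/17, 21/34, 13/17, 14/17, 1]
j=0: u_0=19/540 ∈ [0, 3/17) → index 0
j=1: u_1=79/540 ∈ [0, 3/17) → index 0
j=2: u_2=139/540 ∈ [4/17, 5/17) → index 2
j=3: u_3=199/540 ∈ [6/17, 7/17) → index 4
j=4: u_4=259/540 ∈ [7/17, 21/34) → index 5
j=5: u_5=319/540 ∈ [7/17, 21/34) → index 5
j=6: u_6=379/540 ∈ [21/34, 13/17) → index 6
j=7: u_7=439/540 ∈ [13/17, 14/17) → index 7
j=8: u_8=499/540 ∈ [14/17, 1) → index 8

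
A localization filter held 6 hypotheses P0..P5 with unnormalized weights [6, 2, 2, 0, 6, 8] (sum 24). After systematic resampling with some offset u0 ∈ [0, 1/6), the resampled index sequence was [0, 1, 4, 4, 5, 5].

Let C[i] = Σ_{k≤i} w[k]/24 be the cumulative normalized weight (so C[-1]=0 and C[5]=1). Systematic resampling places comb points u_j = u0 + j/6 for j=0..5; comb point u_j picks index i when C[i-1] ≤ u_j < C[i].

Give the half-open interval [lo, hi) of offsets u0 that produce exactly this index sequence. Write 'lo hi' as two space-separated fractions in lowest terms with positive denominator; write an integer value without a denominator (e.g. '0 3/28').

C = [1/4, 1/3, 5/12, 5/12, 2/3, 1]
j=0 picked index 0: u0 ∈ [0, 1/4)
j=1 picked index 1: u0 ∈ [1/12, 1/6)
j=2 picked index 4: u0 ∈ [1/12, 1/3)
j=3 picked index 4: u0 ∈ [-1/12, 1/6)
j=4 picked index 5: u0 ∈ [0, 1/3)
j=5 picked index 5: u0 ∈ [-1/6, 1/6)
intersection: [1/12, 1/6)

1/12 1/6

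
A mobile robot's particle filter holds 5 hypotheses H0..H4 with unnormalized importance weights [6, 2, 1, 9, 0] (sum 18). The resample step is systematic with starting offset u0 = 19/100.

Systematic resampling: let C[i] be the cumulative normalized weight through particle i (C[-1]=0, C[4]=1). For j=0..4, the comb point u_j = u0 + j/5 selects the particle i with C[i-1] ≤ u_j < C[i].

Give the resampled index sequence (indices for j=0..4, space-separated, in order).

C = [1/3, 4/9, 1/2, 1, 1]
j=0: u_0=19/100 ∈ [0, 1/3) → index 0
j=1: u_1=39/100 ∈ [1/3, 4/9) → index 1
j=2: u_2=59/100 ∈ [1/2, 1) → index 3
j=3: u_3=79/100 ∈ [1/2, 1) → index 3
j=4: u_4=99/100 ∈ [1/2, 1) → index 3

0 1 3 3 3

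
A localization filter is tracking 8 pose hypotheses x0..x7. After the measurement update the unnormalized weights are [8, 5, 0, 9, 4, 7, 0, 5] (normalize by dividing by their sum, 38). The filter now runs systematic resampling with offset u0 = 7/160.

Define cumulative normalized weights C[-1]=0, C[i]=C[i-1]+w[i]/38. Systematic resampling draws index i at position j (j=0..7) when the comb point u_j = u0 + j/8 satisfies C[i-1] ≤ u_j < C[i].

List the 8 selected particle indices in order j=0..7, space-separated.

C = [4/19, 13/38, 13/38, 11/19, 13/19, 33/38, 33/38, 1]
j=0: u_0=7/160 ∈ [0, 4/19) → index 0
j=1: u_1=27/160 ∈ [0, 4/19) → index 0
j=2: u_2=47/160 ∈ [4/19, 13/38) → index 1
j=3: u_3=67/160 ∈ [13/38, 11/19) → index 3
j=4: u_4=87/160 ∈ [13/38, 11/19) → index 3
j=5: u_5=107/160 ∈ [11/19, 13/19) → index 4
j=6: u_6=127/160 ∈ [13/19, 33/38) → index 5
j=7: u_7=147/160 ∈ [33/38, 1) → index 7

0 0 1 3 3 4 5 7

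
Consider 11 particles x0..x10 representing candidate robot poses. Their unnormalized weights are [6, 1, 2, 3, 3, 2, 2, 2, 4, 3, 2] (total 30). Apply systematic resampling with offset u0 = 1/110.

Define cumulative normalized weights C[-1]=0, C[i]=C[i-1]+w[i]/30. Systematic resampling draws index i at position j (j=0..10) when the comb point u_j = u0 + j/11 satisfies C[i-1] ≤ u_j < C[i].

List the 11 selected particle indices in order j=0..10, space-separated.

C = [1/5, 7/30, 3/10, 2/5, 1/2, 17/30, 19/30, 7/10, 5/6, 14/15, 1]
j=0: u_0=1/110 ∈ [0, 1/5) → index 0
j=1: u_1=1/10 ∈ [0, 1/5) → index 0
j=2: u_2=21/110 ∈ [0, 1/5) → index 0
j=3: u_3=31/110 ∈ [7/30, 3/10) → index 2
j=4: u_4=41/110 ∈ [3/10, 2/5) → index 3
j=5: u_5=51/110 ∈ [2/5, 1/2) → index 4
j=6: u_6=61/110 ∈ [1/2, 17/30) → index 5
j=7: u_7=71/110 ∈ [19/30, 7/10) → index 7
j=8: u_8=81/110 ∈ [7/10, 5/6) → index 8
j=9: u_9=91/110 ∈ [7/10, 5/6) → index 8
j=10: u_10=101/110 ∈ [5/6, 14/15) → index 9

0 0 0 2 3 4 5 7 8 8 9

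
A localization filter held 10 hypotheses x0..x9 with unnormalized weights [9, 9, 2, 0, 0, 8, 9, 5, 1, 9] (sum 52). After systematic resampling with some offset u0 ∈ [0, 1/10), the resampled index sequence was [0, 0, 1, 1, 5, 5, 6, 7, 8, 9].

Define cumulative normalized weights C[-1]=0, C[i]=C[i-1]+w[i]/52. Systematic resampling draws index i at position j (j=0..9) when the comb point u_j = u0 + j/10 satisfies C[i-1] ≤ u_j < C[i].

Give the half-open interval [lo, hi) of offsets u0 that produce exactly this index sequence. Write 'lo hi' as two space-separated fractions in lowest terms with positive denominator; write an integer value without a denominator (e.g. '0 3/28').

3/260 7/260

C = [9/52, 9/26, 5/13, 5/13, 5/13, 7/13, 37/52, 21/26, 43/52, 1]
j=0 picked index 0: u0 ∈ [0, 9/52)
j=1 picked index 0: u0 ∈ [-1/10, 19/260)
j=2 picked index 1: u0 ∈ [-7/260, 19/130)
j=3 picked index 1: u0 ∈ [-33/260, 3/65)
j=4 picked index 5: u0 ∈ [-1/65, 9/65)
j=5 picked index 5: u0 ∈ [-3/26, 1/26)
j=6 picked index 6: u0 ∈ [-4/65, 29/260)
j=7 picked index 7: u0 ∈ [3/260, 7/65)
j=8 picked index 8: u0 ∈ [1/130, 7/260)
j=9 picked index 9: u0 ∈ [-19/260, 1/10)
intersection: [3/260, 7/260)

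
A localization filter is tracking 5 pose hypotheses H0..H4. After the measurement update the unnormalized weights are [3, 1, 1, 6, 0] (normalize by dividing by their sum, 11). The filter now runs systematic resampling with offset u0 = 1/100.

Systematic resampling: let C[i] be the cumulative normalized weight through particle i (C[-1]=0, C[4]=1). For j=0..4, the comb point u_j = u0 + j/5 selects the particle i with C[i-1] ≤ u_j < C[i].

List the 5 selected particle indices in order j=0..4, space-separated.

C = [3/11, 4/11, 5/11, 1, 1]
j=0: u_0=1/100 ∈ [0, 3/11) → index 0
j=1: u_1=21/100 ∈ [0, 3/11) → index 0
j=2: u_2=41/100 ∈ [4/11, 5/11) → index 2
j=3: u_3=61/100 ∈ [5/11, 1) → index 3
j=4: u_4=81/100 ∈ [5/11, 1) → index 3

0 0 2 3 3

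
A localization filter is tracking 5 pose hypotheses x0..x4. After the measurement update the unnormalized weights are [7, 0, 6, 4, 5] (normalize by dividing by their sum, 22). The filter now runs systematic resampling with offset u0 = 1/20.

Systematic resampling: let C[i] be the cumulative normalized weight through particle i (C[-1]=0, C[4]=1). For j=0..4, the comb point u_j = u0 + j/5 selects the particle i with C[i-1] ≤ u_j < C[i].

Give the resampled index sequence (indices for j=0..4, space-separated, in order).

0 0 2 3 4

C = [7/22, 7/22, 13/22, 17/22, 1]
j=0: u_0=1/20 ∈ [0, 7/22) → index 0
j=1: u_1=1/4 ∈ [0, 7/22) → index 0
j=2: u_2=9/20 ∈ [7/22, 13/22) → index 2
j=3: u_3=13/20 ∈ [13/22, 17/22) → index 3
j=4: u_4=17/20 ∈ [17/22, 1) → index 4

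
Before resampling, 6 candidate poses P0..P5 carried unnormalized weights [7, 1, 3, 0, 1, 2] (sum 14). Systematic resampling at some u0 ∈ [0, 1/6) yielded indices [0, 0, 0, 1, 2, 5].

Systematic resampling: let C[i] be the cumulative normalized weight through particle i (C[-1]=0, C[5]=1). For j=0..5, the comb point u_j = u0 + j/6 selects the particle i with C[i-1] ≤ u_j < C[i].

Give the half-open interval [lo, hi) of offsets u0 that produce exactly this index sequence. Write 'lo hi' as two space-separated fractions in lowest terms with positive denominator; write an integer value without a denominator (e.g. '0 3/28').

1/42 1/14

C = [1/2, 4/7, 11/14, 11/14, 6/7, 1]
j=0 picked index 0: u0 ∈ [0, 1/2)
j=1 picked index 0: u0 ∈ [-1/6, 1/3)
j=2 picked index 0: u0 ∈ [-1/3, 1/6)
j=3 picked index 1: u0 ∈ [0, 1/14)
j=4 picked index 2: u0 ∈ [-2/21, 5/42)
j=5 picked index 5: u0 ∈ [1/42, 1/6)
intersection: [1/42, 1/14)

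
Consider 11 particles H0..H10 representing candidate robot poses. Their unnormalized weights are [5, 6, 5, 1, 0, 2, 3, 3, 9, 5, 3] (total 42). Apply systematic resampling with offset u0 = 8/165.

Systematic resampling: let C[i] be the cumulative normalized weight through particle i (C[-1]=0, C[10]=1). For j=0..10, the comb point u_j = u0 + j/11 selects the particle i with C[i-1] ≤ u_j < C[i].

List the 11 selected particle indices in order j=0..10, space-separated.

0 1 1 2 5 6 7 8 8 9 10

C = [5/42, 11/42, 8/21, 17/42, 17/42, 19/42, 11/21, 25/42, 17/21, 13/14, 1]
j=0: u_0=8/165 ∈ [0, 5/42) → index 0
j=1: u_1=23/165 ∈ [5/42, 11/42) → index 1
j=2: u_2=38/165 ∈ [5/42, 11/42) → index 1
j=3: u_3=53/165 ∈ [11/42, 8/21) → index 2
j=4: u_4=68/165 ∈ [17/42, 19/42) → index 5
j=5: u_5=83/165 ∈ [19/42, 11/21) → index 6
j=6: u_6=98/165 ∈ [11/21, 25/42) → index 7
j=7: u_7=113/165 ∈ [25/42, 17/21) → index 8
j=8: u_8=128/165 ∈ [25/42, 17/21) → index 8
j=9: u_9=13/15 ∈ [17/21, 13/14) → index 9
j=10: u_10=158/165 ∈ [13/14, 1) → index 10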